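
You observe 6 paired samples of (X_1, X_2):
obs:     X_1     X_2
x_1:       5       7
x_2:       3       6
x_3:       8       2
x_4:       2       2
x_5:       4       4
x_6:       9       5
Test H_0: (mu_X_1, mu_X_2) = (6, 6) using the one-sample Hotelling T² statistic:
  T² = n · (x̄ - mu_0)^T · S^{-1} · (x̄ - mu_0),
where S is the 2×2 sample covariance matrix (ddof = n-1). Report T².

Step 1 — sample mean vector:
  mean(X_1) = (5 + 3 + 8 + 2 + 4 + 9) / 6 = 31/6 = 5.1667
  mean(X_2) = (7 + 6 + 2 + 2 + 4 + 5) / 6 = 26/6 = 4.3333
  x̄ = (5.1667, 4.3333),  deviation x̄ - mu_0 = (5.1667, 4.3333) - (6, 6) = (-0.8333, -1.6667).

Step 2 — sample covariance matrix, S[i,j] = (1/(n-1)) · Σ_k (x_{k,i} - mean_i) · (x_{k,j} - mean_j), divisor n-1 = 5:
  S[X_1,X_1] = ((-0.1667)·(-0.1667) + (-2.1667)·(-2.1667) + (2.8333)·(2.8333) + (-3.1667)·(-3.1667) + (-1.1667)·(-1.1667) + (3.8333)·(3.8333)) / 5 = 38.8333/5 = 7.7667
  S[X_1,X_2] = ((-0.1667)·(2.6667) + (-2.1667)·(1.6667) + (2.8333)·(-2.3333) + (-3.1667)·(-2.3333) + (-1.1667)·(-0.3333) + (3.8333)·(0.6667)) / 5 = -0.3333/5 = -0.0667
  S[X_2,X_2] = ((2.6667)·(2.6667) + (1.6667)·(1.6667) + (-2.3333)·(-2.3333) + (-2.3333)·(-2.3333) + (-0.3333)·(-0.3333) + (0.6667)·(0.6667)) / 5 = 21.3333/5 = 4.2667
  S = [[7.7667, -0.0667],
 [-0.0667, 4.2667]].

Step 3 — invert S. det(S) = 7.7667·4.2667 - (-0.0667)² = 33.1333.
  S^{-1} = (1/det) · [[d, -b], [-b, a]] = [[0.1288, 0.002],
 [0.002, 0.2344]].

Step 4 — quadratic form (x̄ - mu_0)^T · S^{-1} · (x̄ - mu_0):
  S^{-1} · (x̄ - mu_0) = (-0.1107, -0.3924),
  (x̄ - mu_0)^T · [...] = (-0.8333)·(-0.1107) + (-1.6667)·(-0.3924) = 0.7461.

Step 5 — scale by n: T² = 6 · 0.7461 = 4.4769.

T² ≈ 4.4769


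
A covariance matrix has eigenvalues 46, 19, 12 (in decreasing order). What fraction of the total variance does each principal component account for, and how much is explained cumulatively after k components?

Step 1 — total variance = trace(Sigma) = Σ λ_i = 46 + 19 + 12 = 77.

Step 2 — fraction explained by component i = λ_i / Σ λ:
  PC1: 46/77 = 0.5974
  PC2: 19/77 = 0.2468
  PC3: 12/77 = 0.1558

Step 3 — cumulative fraction after k components = (λ_1 + ... + λ_k) / Σ λ:
  k = 1: 46/77 = 0.5974
  k = 2: (46 + 19)/77 = 65/77 = 0.8442
  k = 3: (46 + 19 + 12)/77 = 77/77 = 1

Summary (fraction, with percent):

explained: PC1 0.5974 (59.74%), PC2 0.2468 (24.68%), PC3 0.1558 (15.58%);  cumulative: 0.5974, 0.8442, 1


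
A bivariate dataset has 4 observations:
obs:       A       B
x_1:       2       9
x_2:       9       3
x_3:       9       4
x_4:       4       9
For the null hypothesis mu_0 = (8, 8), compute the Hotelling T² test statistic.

Step 1 — sample mean vector:
  mean(A) = (2 + 9 + 9 + 4) / 4 = 24/4 = 6
  mean(B) = (9 + 3 + 4 + 9) / 4 = 25/4 = 6.25
  x̄ = (6, 6.25),  deviation x̄ - mu_0 = (6, 6.25) - (8, 8) = (-2, -1.75).

Step 2 — sample covariance matrix, S[i,j] = (1/(n-1)) · Σ_k (x_{k,i} - mean_i) · (x_{k,j} - mean_j), divisor n-1 = 3:
  S[A,A] = ((-4)·(-4) + (3)·(3) + (3)·(3) + (-2)·(-2)) / 3 = 38/3 = 12.6667
  S[A,B] = ((-4)·(2.75) + (3)·(-3.25) + (3)·(-2.25) + (-2)·(2.75)) / 3 = -33/3 = -11
  S[B,B] = ((2.75)·(2.75) + (-3.25)·(-3.25) + (-2.25)·(-2.25) + (2.75)·(2.75)) / 3 = 30.75/3 = 10.25
  S = [[12.6667, -11],
 [-11, 10.25]].

Step 3 — invert S. det(S) = 12.6667·10.25 - (-11)² = 8.8333.
  S^{-1} = (1/det) · [[d, -b], [-b, a]] = [[1.1604, 1.2453],
 [1.2453, 1.434]].

Step 4 — quadratic form (x̄ - mu_0)^T · S^{-1} · (x̄ - mu_0):
  S^{-1} · (x̄ - mu_0) = (-4.5, -5),
  (x̄ - mu_0)^T · [...] = (-2)·(-4.5) + (-1.75)·(-5) = 17.75.

Step 5 — scale by n: T² = 4 · 17.75 = 71.

T² ≈ 71


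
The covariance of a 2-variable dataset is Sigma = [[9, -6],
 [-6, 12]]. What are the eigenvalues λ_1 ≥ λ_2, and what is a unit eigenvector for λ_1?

Step 1 — characteristic polynomial of 2×2 Sigma:
  det(Sigma - λI) = λ² - trace · λ + det = 0.
  trace = 9 + 12 = 21, det = 9·12 - (-6)² = 72.
Step 2 — discriminant:
  Δ = trace² - 4·det = 441 - 288 = 153.
Step 3 — eigenvalues:
  λ = (trace ± √Δ)/2 = (21 ± 12.3693)/2,
  λ_1 = 16.6847,  λ_2 = 4.3153.

Step 4 — unit eigenvector for λ_1: solve (Sigma - λ_1 I)v = 0. First row:
  (9 - 16.6847)·v_x + (-6)·v_y = 0, i.e. (-7.6847)·v_x + (-6)·v_y = 0,
  so v ∝ (b, λ_1 - a) = (-6, 7.6847); multiply by -1 so the first entry is positive: u = (6, -7.6847).
  ||u|| = √((6)² + (-7.6847)²) = √(95.054) ≈ 9.7496,
  v_1 = u/||u|| ≈ (0.6154, -0.7882) (||v_1|| = 1).

λ_1 = 16.6847,  λ_2 = 4.3153;  v_1 ≈ (0.6154, -0.7882)


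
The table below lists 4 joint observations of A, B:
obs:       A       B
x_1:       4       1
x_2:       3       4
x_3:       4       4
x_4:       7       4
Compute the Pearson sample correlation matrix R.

Step 1 — column means:
  mean(A) = (4 + 3 + 4 + 7) / 4 = 18/4 = 4.5
  mean(B) = (1 + 4 + 4 + 4) / 4 = 13/4 = 3.25

Step 2 — sample variances and covariances s[i,j] = (1/(n-1)) · Σ_k (x_{k,i} - mean_i) · (x_{k,j} - mean_j), with n-1 = 3:
  s[A,A] = ((-0.5)·(-0.5) + (-1.5)·(-1.5) + (-0.5)·(-0.5) + (2.5)·(2.5)) / 3 = 9/3 = 3
  s[A,B] = ((-0.5)·(-2.25) + (-1.5)·(0.75) + (-0.5)·(0.75) + (2.5)·(0.75)) / 3 = 1.5/3 = 0.5
  s[B,B] = ((-2.25)·(-2.25) + (0.75)·(0.75) + (0.75)·(0.75) + (0.75)·(0.75)) / 3 = 6.75/3 = 2.25
  Sample standard deviations s_i = √(s[i,i]):
  s(A) = √(3) = 1.7321
  s(B) = √(2.25) = 1.5

Step 3 — r_{ij} = s_{ij} / (s_i · s_j):
  r[A,A] = 1 (diagonal).
  r[A,B] = 0.5 / (1.7321 · 1.5) = 0.5 / 2.5981 = 0.1925
  r[B,B] = 1 (diagonal).

R is symmetric with unit diagonal. Assembling:

R = [[1, 0.1925],
 [0.1925, 1]]


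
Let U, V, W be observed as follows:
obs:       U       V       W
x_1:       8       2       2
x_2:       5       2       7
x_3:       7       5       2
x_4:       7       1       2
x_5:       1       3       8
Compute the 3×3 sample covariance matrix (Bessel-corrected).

Step 1 — column means:
  mean(U) = (8 + 5 + 7 + 7 + 1) / 5 = 28/5 = 5.6
  mean(V) = (2 + 2 + 5 + 1 + 3) / 5 = 13/5 = 2.6
  mean(W) = (2 + 7 + 2 + 2 + 8) / 5 = 21/5 = 4.2

Step 2 — sample covariance S[i,j] = (1/(n-1)) · Σ_k (x_{k,i} - mean_i) · (x_{k,j} - mean_j), with n-1 = 4.
  S[U,U] = ((2.4)·(2.4) + (-0.6)·(-0.6) + (1.4)·(1.4) + (1.4)·(1.4) + (-4.6)·(-4.6)) / 4 = 31.2/4 = 7.8
  S[U,V] = ((2.4)·(-0.6) + (-0.6)·(-0.6) + (1.4)·(2.4) + (1.4)·(-1.6) + (-4.6)·(0.4)) / 4 = -1.8/4 = -0.45
  S[U,W] = ((2.4)·(-2.2) + (-0.6)·(2.8) + (1.4)·(-2.2) + (1.4)·(-2.2) + (-4.6)·(3.8)) / 4 = -30.6/4 = -7.65
  S[V,V] = ((-0.6)·(-0.6) + (-0.6)·(-0.6) + (2.4)·(2.4) + (-1.6)·(-1.6) + (0.4)·(0.4)) / 4 = 9.2/4 = 2.3
  S[V,W] = ((-0.6)·(-2.2) + (-0.6)·(2.8) + (2.4)·(-2.2) + (-1.6)·(-2.2) + (0.4)·(3.8)) / 4 = -0.6/4 = -0.15
  S[W,W] = ((-2.2)·(-2.2) + (2.8)·(2.8) + (-2.2)·(-2.2) + (-2.2)·(-2.2) + (3.8)·(3.8)) / 4 = 36.8/4 = 9.2

S is symmetric (S[j,i] = S[i,j]). Assembling:

S = [[7.8, -0.45, -7.65],
 [-0.45, 2.3, -0.15],
 [-7.65, -0.15, 9.2]]


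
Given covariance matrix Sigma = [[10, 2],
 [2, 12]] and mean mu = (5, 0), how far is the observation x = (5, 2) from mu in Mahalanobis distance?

Step 1 — centre the observation: (x - mu) = (0, 2).

Step 2 — invert Sigma. det(Sigma) = 10·12 - (2)² = 116.
  Sigma^{-1} = (1/det) · [[d, -b], [-b, a]] = [[0.1034, -0.0172],
 [-0.0172, 0.0862]].

Step 3 — form the quadratic (x - mu)^T · Sigma^{-1} · (x - mu):
  Sigma^{-1} · (x - mu) = (-0.0345, 0.1724).
  (x - mu)^T · [Sigma^{-1} · (x - mu)] = (0)·(-0.0345) + (2)·(0.1724) = 0.3448.

Step 4 — take square root: d = √(0.3448) ≈ 0.5872.

d(x, mu) = √(0.3448) ≈ 0.5872


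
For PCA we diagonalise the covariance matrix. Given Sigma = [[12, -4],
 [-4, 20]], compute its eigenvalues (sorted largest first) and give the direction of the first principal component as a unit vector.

Step 1 — characteristic polynomial of 2×2 Sigma:
  det(Sigma - λI) = λ² - trace · λ + det = 0.
  trace = 12 + 20 = 32, det = 12·20 - (-4)² = 224.
Step 2 — discriminant:
  Δ = trace² - 4·det = 1024 - 896 = 128.
Step 3 — eigenvalues:
  λ = (trace ± √Δ)/2 = (32 ± 11.3137)/2,
  λ_1 = 21.6569,  λ_2 = 10.3431.

Step 4 — unit eigenvector for λ_1: solve (Sigma - λ_1 I)v = 0. First row:
  (12 - 21.6569)·v_x + (-4)·v_y = 0, i.e. (-9.6569)·v_x + (-4)·v_y = 0,
  so v ∝ (b, λ_1 - a) = (-4, 9.6569); multiply by -1 so the first entry is positive: u = (4, -9.6569).
  ||u|| = √((4)² + (-9.6569)²) = √(109.2548) ≈ 10.4525,
  v_1 = u/||u|| ≈ (0.3827, -0.9239) (||v_1|| = 1).

λ_1 = 21.6569,  λ_2 = 10.3431;  v_1 ≈ (0.3827, -0.9239)


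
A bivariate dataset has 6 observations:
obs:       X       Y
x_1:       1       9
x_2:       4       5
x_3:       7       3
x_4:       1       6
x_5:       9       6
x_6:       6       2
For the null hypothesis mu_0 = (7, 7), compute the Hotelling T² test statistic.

Step 1 — sample mean vector:
  mean(X) = (1 + 4 + 7 + 1 + 9 + 6) / 6 = 28/6 = 4.6667
  mean(Y) = (9 + 5 + 3 + 6 + 6 + 2) / 6 = 31/6 = 5.1667
  x̄ = (4.6667, 5.1667),  deviation x̄ - mu_0 = (4.6667, 5.1667) - (7, 7) = (-2.3333, -1.8333).

Step 2 — sample covariance matrix, S[i,j] = (1/(n-1)) · Σ_k (x_{k,i} - mean_i) · (x_{k,j} - mean_j), divisor n-1 = 5:
  S[X,X] = ((-3.6667)·(-3.6667) + (-0.6667)·(-0.6667) + (2.3333)·(2.3333) + (-3.6667)·(-3.6667) + (4.3333)·(4.3333) + (1.3333)·(1.3333)) / 5 = 53.3333/5 = 10.6667
  S[X,Y] = ((-3.6667)·(3.8333) + (-0.6667)·(-0.1667) + (2.3333)·(-2.1667) + (-3.6667)·(0.8333) + (4.3333)·(0.8333) + (1.3333)·(-3.1667)) / 5 = -22.6667/5 = -4.5333
  S[Y,Y] = ((3.8333)·(3.8333) + (-0.1667)·(-0.1667) + (-2.1667)·(-2.1667) + (0.8333)·(0.8333) + (0.8333)·(0.8333) + (-3.1667)·(-3.1667)) / 5 = 30.8333/5 = 6.1667
  S = [[10.6667, -4.5333],
 [-4.5333, 6.1667]].

Step 3 — invert S. det(S) = 10.6667·6.1667 - (-4.5333)² = 45.2267.
  S^{-1} = (1/det) · [[d, -b], [-b, a]] = [[0.1364, 0.1002],
 [0.1002, 0.2358]].

Step 4 — quadratic form (x̄ - mu_0)^T · S^{-1} · (x̄ - mu_0):
  S^{-1} · (x̄ - mu_0) = (-0.5019, -0.6663),
  (x̄ - mu_0)^T · [...] = (-2.3333)·(-0.5019) + (-1.8333)·(-0.6663) = 2.3926.

Step 5 — scale by n: T² = 6 · 2.3926 = 14.3558.

T² ≈ 14.3558


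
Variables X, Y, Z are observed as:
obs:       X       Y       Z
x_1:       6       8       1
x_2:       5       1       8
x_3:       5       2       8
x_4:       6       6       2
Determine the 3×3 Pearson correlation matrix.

Step 1 — column means:
  mean(X) = (6 + 5 + 5 + 6) / 4 = 22/4 = 5.5
  mean(Y) = (8 + 1 + 2 + 6) / 4 = 17/4 = 4.25
  mean(Z) = (1 + 8 + 8 + 2) / 4 = 19/4 = 4.75

Step 2 — sample variances and covariances s[i,j] = (1/(n-1)) · Σ_k (x_{k,i} - mean_i) · (x_{k,j} - mean_j), with n-1 = 3:
  s[X,X] = ((0.5)·(0.5) + (-0.5)·(-0.5) + (-0.5)·(-0.5) + (0.5)·(0.5)) / 3 = 1/3 = 0.3333
  s[X,Y] = ((0.5)·(3.75) + (-0.5)·(-3.25) + (-0.5)·(-2.25) + (0.5)·(1.75)) / 3 = 5.5/3 = 1.8333
  s[X,Z] = ((0.5)·(-3.75) + (-0.5)·(3.25) + (-0.5)·(3.25) + (0.5)·(-2.75)) / 3 = -6.5/3 = -2.1667
  s[Y,Y] = ((3.75)·(3.75) + (-3.25)·(-3.25) + (-2.25)·(-2.25) + (1.75)·(1.75)) / 3 = 32.75/3 = 10.9167
  s[Y,Z] = ((3.75)·(-3.75) + (-3.25)·(3.25) + (-2.25)·(3.25) + (1.75)·(-2.75)) / 3 = -36.75/3 = -12.25
  s[Z,Z] = ((-3.75)·(-3.75) + (3.25)·(3.25) + (3.25)·(3.25) + (-2.75)·(-2.75)) / 3 = 42.75/3 = 14.25
  Sample standard deviations s_i = √(s[i,i]):
  s(X) = √(0.3333) = 0.5774
  s(Y) = √(10.9167) = 3.304
  s(Z) = √(14.25) = 3.7749

Step 3 — r_{ij} = s_{ij} / (s_i · s_j):
  r[X,X] = 1 (diagonal).
  r[X,Y] = 1.8333 / (0.5774 · 3.304) = 1.8333 / 1.9076 = 0.9611
  r[X,Z] = -2.1667 / (0.5774 · 3.7749) = -2.1667 / 2.1794 = -0.9941
  r[Y,Y] = 1 (diagonal).
  r[Y,Z] = -12.25 / (3.304 · 3.7749) = -12.25 / 12.4725 = -0.9822
  r[Z,Z] = 1 (diagonal).

R is symmetric with unit diagonal. Assembling:

R = [[1, 0.9611, -0.9941],
 [0.9611, 1, -0.9822],
 [-0.9941, -0.9822, 1]]


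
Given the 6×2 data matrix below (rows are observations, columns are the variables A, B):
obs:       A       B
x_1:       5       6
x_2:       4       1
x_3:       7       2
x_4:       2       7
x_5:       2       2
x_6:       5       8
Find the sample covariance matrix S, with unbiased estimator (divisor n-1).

Step 1 — column means:
  mean(A) = (5 + 4 + 7 + 2 + 2 + 5) / 6 = 25/6 = 4.1667
  mean(B) = (6 + 1 + 2 + 7 + 2 + 8) / 6 = 26/6 = 4.3333

Step 2 — sample covariance S[i,j] = (1/(n-1)) · Σ_k (x_{k,i} - mean_i) · (x_{k,j} - mean_j), with n-1 = 5.
  S[A,A] = ((0.8333)·(0.8333) + (-0.1667)·(-0.1667) + (2.8333)·(2.8333) + (-2.1667)·(-2.1667) + (-2.1667)·(-2.1667) + (0.8333)·(0.8333)) / 5 = 18.8333/5 = 3.7667
  S[A,B] = ((0.8333)·(1.6667) + (-0.1667)·(-3.3333) + (2.8333)·(-2.3333) + (-2.1667)·(2.6667) + (-2.1667)·(-2.3333) + (0.8333)·(3.6667)) / 5 = -2.3333/5 = -0.4667
  S[B,B] = ((1.6667)·(1.6667) + (-3.3333)·(-3.3333) + (-2.3333)·(-2.3333) + (2.6667)·(2.6667) + (-2.3333)·(-2.3333) + (3.6667)·(3.6667)) / 5 = 45.3333/5 = 9.0667

S is symmetric (S[j,i] = S[i,j]). Assembling:

S = [[3.7667, -0.4667],
 [-0.4667, 9.0667]]


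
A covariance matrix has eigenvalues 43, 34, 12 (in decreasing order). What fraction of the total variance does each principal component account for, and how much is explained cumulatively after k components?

Step 1 — total variance = trace(Sigma) = Σ λ_i = 43 + 34 + 12 = 89.

Step 2 — fraction explained by component i = λ_i / Σ λ:
  PC1: 43/89 = 0.4831
  PC2: 34/89 = 0.382
  PC3: 12/89 = 0.1348

Step 3 — cumulative fraction after k components = (λ_1 + ... + λ_k) / Σ λ:
  k = 1: 43/89 = 0.4831
  k = 2: (43 + 34)/89 = 77/89 = 0.8652
  k = 3: (43 + 34 + 12)/89 = 89/89 = 1

Summary (fraction, with percent):

explained: PC1 0.4831 (48.31%), PC2 0.382 (38.2%), PC3 0.1348 (13.48%);  cumulative: 0.4831, 0.8652, 1


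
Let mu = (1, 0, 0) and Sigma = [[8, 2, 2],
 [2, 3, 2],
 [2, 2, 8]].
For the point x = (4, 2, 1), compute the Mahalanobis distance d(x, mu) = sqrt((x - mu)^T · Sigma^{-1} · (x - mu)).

Step 1 — centre the observation: (x - mu) = (3, 2, 1).

Step 2 — invert Sigma (cofactor / det for 3×3, or solve directly):
  Sigma^{-1} = [[0.1515, -0.0909, -0.0152],
 [-0.0909, 0.4545, -0.0909],
 [-0.0152, -0.0909, 0.1515]].

Step 3 — form the quadratic (x - mu)^T · Sigma^{-1} · (x - mu):
  Sigma^{-1} · (x - mu) = (0.2576, 0.5455, -0.0758).
  (x - mu)^T · [Sigma^{-1} · (x - mu)] = (3)·(0.2576) + (2)·(0.5455) + (1)·(-0.0758) = 1.7879.

Step 4 — take square root: d = √(1.7879) ≈ 1.3371.

d(x, mu) = √(1.7879) ≈ 1.3371


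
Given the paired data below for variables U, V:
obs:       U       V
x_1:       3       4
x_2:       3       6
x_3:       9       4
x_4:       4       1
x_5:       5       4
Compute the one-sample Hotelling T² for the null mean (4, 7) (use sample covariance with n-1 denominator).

Step 1 — sample mean vector:
  mean(U) = (3 + 3 + 9 + 4 + 5) / 5 = 24/5 = 4.8
  mean(V) = (4 + 6 + 4 + 1 + 4) / 5 = 19/5 = 3.8
  x̄ = (4.8, 3.8),  deviation x̄ - mu_0 = (4.8, 3.8) - (4, 7) = (0.8, -3.2).

Step 2 — sample covariance matrix, S[i,j] = (1/(n-1)) · Σ_k (x_{k,i} - mean_i) · (x_{k,j} - mean_j), divisor n-1 = 4:
  S[U,U] = ((-1.8)·(-1.8) + (-1.8)·(-1.8) + (4.2)·(4.2) + (-0.8)·(-0.8) + (0.2)·(0.2)) / 4 = 24.8/4 = 6.2
  S[U,V] = ((-1.8)·(0.2) + (-1.8)·(2.2) + (4.2)·(0.2) + (-0.8)·(-2.8) + (0.2)·(0.2)) / 4 = -1.2/4 = -0.3
  S[V,V] = ((0.2)·(0.2) + (2.2)·(2.2) + (0.2)·(0.2) + (-2.8)·(-2.8) + (0.2)·(0.2)) / 4 = 12.8/4 = 3.2
  S = [[6.2, -0.3],
 [-0.3, 3.2]].

Step 3 — invert S. det(S) = 6.2·3.2 - (-0.3)² = 19.75.
  S^{-1} = (1/det) · [[d, -b], [-b, a]] = [[0.162, 0.0152],
 [0.0152, 0.3139]].

Step 4 — quadratic form (x̄ - mu_0)^T · S^{-1} · (x̄ - mu_0):
  S^{-1} · (x̄ - mu_0) = (0.081, -0.9924),
  (x̄ - mu_0)^T · [...] = (0.8)·(0.081) + (-3.2)·(-0.9924) = 3.2405.

Step 5 — scale by n: T² = 5 · 3.2405 = 16.2025.

T² ≈ 16.2025


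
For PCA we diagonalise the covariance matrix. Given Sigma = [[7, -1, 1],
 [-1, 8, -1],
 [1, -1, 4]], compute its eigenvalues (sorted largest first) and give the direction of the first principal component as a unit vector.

Step 1 — characteristic polynomial p(λ) = det(λI - Sigma) = λ³ - tr·λ² + c_1·λ - det, where tr = trace, c_1 = sum of the principal 2×2 minors, det = det(Sigma):
  tr = 7 + 8 + 4 = 19,
  c_1 = (7·8 - (-1)²) + (7·4 - (1)²) + (8·4 - (-1)²) = 55 + 27 + 31 = 113,
  det = 7·(8·4 - (-1)²) - (-1)·((-1)·4 - (-1)·(1)) + (1)·((-1)·(-1) - 8·(1)) = 7·(31) - (-1)·(-3) + (1)·(-7) = 207.
  So p(λ) = λ³ - 19λ² + 113λ - 207.
Step 2 — look for an integer root (rational root theorem: any rational root is an integer divisor of 207). Testing λ = 9:
  p(9) = 729 - 1539 + 1017 - 207 = 0  ✓
  Dividing out (λ - 9): p(λ) = (λ - 9)(λ² - 10λ + 23).
Step 3 — remaining eigenvalues from the quadratic λ² - 10λ + 23 = 0:
  Δ = 10² - 4·23 = 100 - 92 = 8,  λ = (10 ± √8)/2 = (10 ± 2.8284)/2 ≈ 6.4142 or 3.5858.
  Sorted: λ_1 = 9,  λ_2 = 6.4142,  λ_3 = 3.5858  (check: sum = 19 = tr ✓).

Step 4 — unit eigenvector for λ_1 = 9: v spans the null space of (Sigma - λ_1 I), whose rows are
  r_1 = (-2, -1, 1),  r_2 = (-1, -1, -1),  r_3 = (1, -1, -5).
  v is orthogonal to every row, so take v ∝ r_1 × r_2 = ((-1)·(-1) - (1)·(-1), (1)·(-1) - (-2)·(-1), (-2)·(-1) - (-1)·(-1)) = (2, -3, 1).
  Let u = (2, -3, 1).
  ||u|| = √((2)² + (-3)² + (1)²) = √(14) ≈ 3.7417,  v_1 = u/||u|| ≈ (0.5345, -0.8018, 0.2673) (||v_1|| = 1).

λ_1 = 9,  λ_2 = 6.4142,  λ_3 = 3.5858;  v_1 ≈ (0.5345, -0.8018, 0.2673)


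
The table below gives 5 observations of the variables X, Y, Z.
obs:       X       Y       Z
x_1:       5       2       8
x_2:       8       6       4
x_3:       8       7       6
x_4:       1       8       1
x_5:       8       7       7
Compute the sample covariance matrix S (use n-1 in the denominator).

Step 1 — column means:
  mean(X) = (5 + 8 + 8 + 1 + 8) / 5 = 30/5 = 6
  mean(Y) = (2 + 6 + 7 + 8 + 7) / 5 = 30/5 = 6
  mean(Z) = (8 + 4 + 6 + 1 + 7) / 5 = 26/5 = 5.2

Step 2 — sample covariance S[i,j] = (1/(n-1)) · Σ_k (x_{k,i} - mean_i) · (x_{k,j} - mean_j), with n-1 = 4.
  S[X,X] = ((-1)·(-1) + (2)·(2) + (2)·(2) + (-5)·(-5) + (2)·(2)) / 4 = 38/4 = 9.5
  S[X,Y] = ((-1)·(-4) + (2)·(0) + (2)·(1) + (-5)·(2) + (2)·(1)) / 4 = -2/4 = -0.5
  S[X,Z] = ((-1)·(2.8) + (2)·(-1.2) + (2)·(0.8) + (-5)·(-4.2) + (2)·(1.8)) / 4 = 21/4 = 5.25
  S[Y,Y] = ((-4)·(-4) + (0)·(0) + (1)·(1) + (2)·(2) + (1)·(1)) / 4 = 22/4 = 5.5
  S[Y,Z] = ((-4)·(2.8) + (0)·(-1.2) + (1)·(0.8) + (2)·(-4.2) + (1)·(1.8)) / 4 = -17/4 = -4.25
  S[Z,Z] = ((2.8)·(2.8) + (-1.2)·(-1.2) + (0.8)·(0.8) + (-4.2)·(-4.2) + (1.8)·(1.8)) / 4 = 30.8/4 = 7.7

S is symmetric (S[j,i] = S[i,j]). Assembling:

S = [[9.5, -0.5, 5.25],
 [-0.5, 5.5, -4.25],
 [5.25, -4.25, 7.7]]


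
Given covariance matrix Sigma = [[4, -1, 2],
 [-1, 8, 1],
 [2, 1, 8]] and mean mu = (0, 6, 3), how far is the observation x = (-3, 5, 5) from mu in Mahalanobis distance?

Step 1 — centre the observation: (x - mu) = (-3, -1, 2).

Step 2 — invert Sigma (cofactor / det for 3×3, or solve directly):
  Sigma^{-1} = [[0.3029, 0.0481, -0.0817],
 [0.0481, 0.1346, -0.0288],
 [-0.0817, -0.0288, 0.149]].

Step 3 — form the quadratic (x - mu)^T · Sigma^{-1} · (x - mu):
  Sigma^{-1} · (x - mu) = (-1.1202, -0.3365, 0.5721).
  (x - mu)^T · [Sigma^{-1} · (x - mu)] = (-3)·(-1.1202) + (-1)·(-0.3365) + (2)·(0.5721) = 4.8413.

Step 4 — take square root: d = √(4.8413) ≈ 2.2003.

d(x, mu) = √(4.8413) ≈ 2.2003


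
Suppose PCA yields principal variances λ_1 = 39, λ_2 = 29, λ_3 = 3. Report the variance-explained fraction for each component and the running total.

Step 1 — total variance = trace(Sigma) = Σ λ_i = 39 + 29 + 3 = 71.

Step 2 — fraction explained by component i = λ_i / Σ λ:
  PC1: 39/71 = 0.5493
  PC2: 29/71 = 0.4085
  PC3: 3/71 = 0.0423

Step 3 — cumulative fraction after k components = (λ_1 + ... + λ_k) / Σ λ:
  k = 1: 39/71 = 0.5493
  k = 2: (39 + 29)/71 = 68/71 = 0.9577
  k = 3: (39 + 29 + 3)/71 = 71/71 = 1

Summary (fraction, with percent):

explained: PC1 0.5493 (54.93%), PC2 0.4085 (40.85%), PC3 0.0423 (4.23%);  cumulative: 0.5493, 0.9577, 1


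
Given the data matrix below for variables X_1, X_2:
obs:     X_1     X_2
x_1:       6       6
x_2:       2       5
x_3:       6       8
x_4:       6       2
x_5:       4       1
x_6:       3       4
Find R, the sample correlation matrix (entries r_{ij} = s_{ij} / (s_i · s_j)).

Step 1 — column means:
  mean(X_1) = (6 + 2 + 6 + 6 + 4 + 3) / 6 = 27/6 = 4.5
  mean(X_2) = (6 + 5 + 8 + 2 + 1 + 4) / 6 = 26/6 = 4.3333

Step 2 — sample variances and covariances s[i,j] = (1/(n-1)) · Σ_k (x_{k,i} - mean_i) · (x_{k,j} - mean_j), with n-1 = 5:
  s[X_1,X_1] = ((1.5)·(1.5) + (-2.5)·(-2.5) + (1.5)·(1.5) + (1.5)·(1.5) + (-0.5)·(-0.5) + (-1.5)·(-1.5)) / 5 = 15.5/5 = 3.1
  s[X_1,X_2] = ((1.5)·(1.6667) + (-2.5)·(0.6667) + (1.5)·(3.6667) + (1.5)·(-2.3333) + (-0.5)·(-3.3333) + (-1.5)·(-0.3333)) / 5 = 5/5 = 1
  s[X_2,X_2] = ((1.6667)·(1.6667) + (0.6667)·(0.6667) + (3.6667)·(3.6667) + (-2.3333)·(-2.3333) + (-3.3333)·(-3.3333) + (-0.3333)·(-0.3333)) / 5 = 33.3333/5 = 6.6667
  Sample standard deviations s_i = √(s[i,i]):
  s(X_1) = √(3.1) = 1.7607
  s(X_2) = √(6.6667) = 2.582

Step 3 — r_{ij} = s_{ij} / (s_i · s_j):
  r[X_1,X_1] = 1 (diagonal).
  r[X_1,X_2] = 1 / (1.7607 · 2.582) = 1 / 4.5461 = 0.22
  r[X_2,X_2] = 1 (diagonal).

R is symmetric with unit diagonal. Assembling:

R = [[1, 0.22],
 [0.22, 1]]


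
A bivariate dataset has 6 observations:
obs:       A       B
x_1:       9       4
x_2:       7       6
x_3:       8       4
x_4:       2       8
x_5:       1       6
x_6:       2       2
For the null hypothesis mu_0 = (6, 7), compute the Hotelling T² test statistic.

Step 1 — sample mean vector:
  mean(A) = (9 + 7 + 8 + 2 + 1 + 2) / 6 = 29/6 = 4.8333
  mean(B) = (4 + 6 + 4 + 8 + 6 + 2) / 6 = 30/6 = 5
  x̄ = (4.8333, 5),  deviation x̄ - mu_0 = (4.8333, 5) - (6, 7) = (-1.1667, -2).

Step 2 — sample covariance matrix, S[i,j] = (1/(n-1)) · Σ_k (x_{k,i} - mean_i) · (x_{k,j} - mean_j), divisor n-1 = 5:
  S[A,A] = ((4.1667)·(4.1667) + (2.1667)·(2.1667) + (3.1667)·(3.1667) + (-2.8333)·(-2.8333) + (-3.8333)·(-3.8333) + (-2.8333)·(-2.8333)) / 5 = 62.8333/5 = 12.5667
  S[A,B] = ((4.1667)·(-1) + (2.1667)·(1) + (3.1667)·(-1) + (-2.8333)·(3) + (-3.8333)·(1) + (-2.8333)·(-3)) / 5 = -9/5 = -1.8
  S[B,B] = ((-1)·(-1) + (1)·(1) + (-1)·(-1) + (3)·(3) + (1)·(1) + (-3)·(-3)) / 5 = 22/5 = 4.4
  S = [[12.5667, -1.8],
 [-1.8, 4.4]].

Step 3 — invert S. det(S) = 12.5667·4.4 - (-1.8)² = 52.0533.
  S^{-1} = (1/det) · [[d, -b], [-b, a]] = [[0.0845, 0.0346],
 [0.0346, 0.2414]].

Step 4 — quadratic form (x̄ - mu_0)^T · S^{-1} · (x̄ - mu_0):
  S^{-1} · (x̄ - mu_0) = (-0.1678, -0.5232),
  (x̄ - mu_0)^T · [...] = (-1.1667)·(-0.1678) + (-2)·(-0.5232) = 1.2421.

Step 5 — scale by n: T² = 6 · 1.2421 = 7.4526.

T² ≈ 7.4526


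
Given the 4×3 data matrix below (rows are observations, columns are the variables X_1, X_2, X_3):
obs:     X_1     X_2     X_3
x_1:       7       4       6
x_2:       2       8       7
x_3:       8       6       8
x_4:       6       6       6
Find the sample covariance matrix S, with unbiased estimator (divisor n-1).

Step 1 — column means:
  mean(X_1) = (7 + 2 + 8 + 6) / 4 = 23/4 = 5.75
  mean(X_2) = (4 + 8 + 6 + 6) / 4 = 24/4 = 6
  mean(X_3) = (6 + 7 + 8 + 6) / 4 = 27/4 = 6.75

Step 2 — sample covariance S[i,j] = (1/(n-1)) · Σ_k (x_{k,i} - mean_i) · (x_{k,j} - mean_j), with n-1 = 3.
  S[X_1,X_1] = ((1.25)·(1.25) + (-3.75)·(-3.75) + (2.25)·(2.25) + (0.25)·(0.25)) / 3 = 20.75/3 = 6.9167
  S[X_1,X_2] = ((1.25)·(-2) + (-3.75)·(2) + (2.25)·(0) + (0.25)·(0)) / 3 = -10/3 = -3.3333
  S[X_1,X_3] = ((1.25)·(-0.75) + (-3.75)·(0.25) + (2.25)·(1.25) + (0.25)·(-0.75)) / 3 = 0.75/3 = 0.25
  S[X_2,X_2] = ((-2)·(-2) + (2)·(2) + (0)·(0) + (0)·(0)) / 3 = 8/3 = 2.6667
  S[X_2,X_3] = ((-2)·(-0.75) + (2)·(0.25) + (0)·(1.25) + (0)·(-0.75)) / 3 = 2/3 = 0.6667
  S[X_3,X_3] = ((-0.75)·(-0.75) + (0.25)·(0.25) + (1.25)·(1.25) + (-0.75)·(-0.75)) / 3 = 2.75/3 = 0.9167

S is symmetric (S[j,i] = S[i,j]). Assembling:

S = [[6.9167, -3.3333, 0.25],
 [-3.3333, 2.6667, 0.6667],
 [0.25, 0.6667, 0.9167]]


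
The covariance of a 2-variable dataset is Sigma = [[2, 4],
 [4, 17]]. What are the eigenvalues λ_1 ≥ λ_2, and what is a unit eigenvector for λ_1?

Step 1 — characteristic polynomial of 2×2 Sigma:
  det(Sigma - λI) = λ² - trace · λ + det = 0.
  trace = 2 + 17 = 19, det = 2·17 - (4)² = 18.
Step 2 — discriminant:
  Δ = trace² - 4·det = 361 - 72 = 289.
Step 3 — eigenvalues:
  λ = (trace ± √Δ)/2 = (19 ± 17)/2,
  λ_1 = 18,  λ_2 = 1.

Step 4 — unit eigenvector for λ_1: solve (Sigma - λ_1 I)v = 0. First row:
  (2 - 18)·v_x + (4)·v_y = 0, i.e. (-16)·v_x + (4)·v_y = 0,
  so v ∝ (b, λ_1 - a) = (4, 16) = u.
  ||u|| = √((4)² + (16)²) = √(272) ≈ 16.4924,
  v_1 = u/||u|| ≈ (0.2425, 0.9701) (||v_1|| = 1).

λ_1 = 18,  λ_2 = 1;  v_1 ≈ (0.2425, 0.9701)


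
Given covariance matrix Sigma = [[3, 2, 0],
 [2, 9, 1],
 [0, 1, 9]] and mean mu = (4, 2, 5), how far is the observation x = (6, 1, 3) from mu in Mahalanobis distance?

Step 1 — centre the observation: (x - mu) = (2, -1, -2).

Step 2 — invert Sigma (cofactor / det for 3×3, or solve directly):
  Sigma^{-1} = [[0.3922, -0.0882, 0.0098],
 [-0.0882, 0.1324, -0.0147],
 [0.0098, -0.0147, 0.1127]].

Step 3 — form the quadratic (x - mu)^T · Sigma^{-1} · (x - mu):
  Sigma^{-1} · (x - mu) = (0.8529, -0.2794, -0.1912).
  (x - mu)^T · [Sigma^{-1} · (x - mu)] = (2)·(0.8529) + (-1)·(-0.2794) + (-2)·(-0.1912) = 2.3676.

Step 4 — take square root: d = √(2.3676) ≈ 1.5387.

d(x, mu) = √(2.3676) ≈ 1.5387


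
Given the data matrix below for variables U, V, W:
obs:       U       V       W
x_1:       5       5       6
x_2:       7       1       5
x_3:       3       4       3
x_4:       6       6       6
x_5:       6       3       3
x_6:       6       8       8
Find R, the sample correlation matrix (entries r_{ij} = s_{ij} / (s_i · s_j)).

Step 1 — column means:
  mean(U) = (5 + 7 + 3 + 6 + 6 + 6) / 6 = 33/6 = 5.5
  mean(V) = (5 + 1 + 4 + 6 + 3 + 8) / 6 = 27/6 = 4.5
  mean(W) = (6 + 5 + 3 + 6 + 3 + 8) / 6 = 31/6 = 5.1667

Step 2 — sample variances and covariances s[i,j] = (1/(n-1)) · Σ_k (x_{k,i} - mean_i) · (x_{k,j} - mean_j), with n-1 = 5:
  s[U,U] = ((-0.5)·(-0.5) + (1.5)·(1.5) + (-2.5)·(-2.5) + (0.5)·(0.5) + (0.5)·(0.5) + (0.5)·(0.5)) / 5 = 9.5/5 = 1.9
  s[U,V] = ((-0.5)·(0.5) + (1.5)·(-3.5) + (-2.5)·(-0.5) + (0.5)·(1.5) + (0.5)·(-1.5) + (0.5)·(3.5)) / 5 = -2.5/5 = -0.5
  s[U,W] = ((-0.5)·(0.8333) + (1.5)·(-0.1667) + (-2.5)·(-2.1667) + (0.5)·(0.8333) + (0.5)·(-2.1667) + (0.5)·(2.8333)) / 5 = 5.5/5 = 1.1
  s[V,V] = ((0.5)·(0.5) + (-3.5)·(-3.5) + (-0.5)·(-0.5) + (1.5)·(1.5) + (-1.5)·(-1.5) + (3.5)·(3.5)) / 5 = 29.5/5 = 5.9
  s[V,W] = ((0.5)·(0.8333) + (-3.5)·(-0.1667) + (-0.5)·(-2.1667) + (1.5)·(0.8333) + (-1.5)·(-2.1667) + (3.5)·(2.8333)) / 5 = 16.5/5 = 3.3
  s[W,W] = ((0.8333)·(0.8333) + (-0.1667)·(-0.1667) + (-2.1667)·(-2.1667) + (0.8333)·(0.8333) + (-2.1667)·(-2.1667) + (2.8333)·(2.8333)) / 5 = 18.8333/5 = 3.7667
  Sample standard deviations s_i = √(s[i,i]):
  s(U) = √(1.9) = 1.3784
  s(V) = √(5.9) = 2.429
  s(W) = √(3.7667) = 1.9408

Step 3 — r_{ij} = s_{ij} / (s_i · s_j):
  r[U,U] = 1 (diagonal).
  r[U,V] = -0.5 / (1.3784 · 2.429) = -0.5 / 3.3481 = -0.1493
  r[U,W] = 1.1 / (1.3784 · 1.9408) = 1.1 / 2.6752 = 0.4112
  r[V,V] = 1 (diagonal).
  r[V,W] = 3.3 / (2.429 · 1.9408) = 3.3 / 4.7142 = 0.7
  r[W,W] = 1 (diagonal).

R is symmetric with unit diagonal. Assembling:

R = [[1, -0.1493, 0.4112],
 [-0.1493, 1, 0.7],
 [0.4112, 0.7, 1]]


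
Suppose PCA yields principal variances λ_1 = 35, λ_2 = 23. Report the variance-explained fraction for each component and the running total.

Step 1 — total variance = trace(Sigma) = Σ λ_i = 35 + 23 = 58.

Step 2 — fraction explained by component i = λ_i / Σ λ:
  PC1: 35/58 = 0.6034
  PC2: 23/58 = 0.3966

Step 3 — cumulative fraction after k components = (λ_1 + ... + λ_k) / Σ λ:
  k = 1: 35/58 = 0.6034
  k = 2: (35 + 23)/58 = 58/58 = 1

Summary (fraction, with percent):

explained: PC1 0.6034 (60.34%), PC2 0.3966 (39.66%);  cumulative: 0.6034, 1


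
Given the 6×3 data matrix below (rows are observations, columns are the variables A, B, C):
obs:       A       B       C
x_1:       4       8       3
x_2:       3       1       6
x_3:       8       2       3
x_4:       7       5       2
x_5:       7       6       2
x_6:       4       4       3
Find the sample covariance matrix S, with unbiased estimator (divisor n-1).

Step 1 — column means:
  mean(A) = (4 + 3 + 8 + 7 + 7 + 4) / 6 = 33/6 = 5.5
  mean(B) = (8 + 1 + 2 + 5 + 6 + 4) / 6 = 26/6 = 4.3333
  mean(C) = (3 + 6 + 3 + 2 + 2 + 3) / 6 = 19/6 = 3.1667

Step 2 — sample covariance S[i,j] = (1/(n-1)) · Σ_k (x_{k,i} - mean_i) · (x_{k,j} - mean_j), with n-1 = 5.
  S[A,A] = ((-1.5)·(-1.5) + (-2.5)·(-2.5) + (2.5)·(2.5) + (1.5)·(1.5) + (1.5)·(1.5) + (-1.5)·(-1.5)) / 5 = 21.5/5 = 4.3
  S[A,B] = ((-1.5)·(3.6667) + (-2.5)·(-3.3333) + (2.5)·(-2.3333) + (1.5)·(0.6667) + (1.5)·(1.6667) + (-1.5)·(-0.3333)) / 5 = 1/5 = 0.2
  S[A,C] = ((-1.5)·(-0.1667) + (-2.5)·(2.8333) + (2.5)·(-0.1667) + (1.5)·(-1.1667) + (1.5)·(-1.1667) + (-1.5)·(-0.1667)) / 5 = -10.5/5 = -2.1
  S[B,B] = ((3.6667)·(3.6667) + (-3.3333)·(-3.3333) + (-2.3333)·(-2.3333) + (0.6667)·(0.6667) + (1.6667)·(1.6667) + (-0.3333)·(-0.3333)) / 5 = 33.3333/5 = 6.6667
  S[B,C] = ((3.6667)·(-0.1667) + (-3.3333)·(2.8333) + (-2.3333)·(-0.1667) + (0.6667)·(-1.1667) + (1.6667)·(-1.1667) + (-0.3333)·(-0.1667)) / 5 = -12.3333/5 = -2.4667
  S[C,C] = ((-0.1667)·(-0.1667) + (2.8333)·(2.8333) + (-0.1667)·(-0.1667) + (-1.1667)·(-1.1667) + (-1.1667)·(-1.1667) + (-0.1667)·(-0.1667)) / 5 = 10.8333/5 = 2.1667

S is symmetric (S[j,i] = S[i,j]). Assembling:

S = [[4.3, 0.2, -2.1],
 [0.2, 6.6667, -2.4667],
 [-2.1, -2.4667, 2.1667]]


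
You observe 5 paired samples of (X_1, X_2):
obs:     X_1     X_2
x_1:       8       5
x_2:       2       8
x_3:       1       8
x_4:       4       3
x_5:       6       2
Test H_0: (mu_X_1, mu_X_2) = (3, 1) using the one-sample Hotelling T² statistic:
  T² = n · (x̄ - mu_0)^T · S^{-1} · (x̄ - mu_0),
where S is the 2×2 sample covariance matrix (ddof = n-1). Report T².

Step 1 — sample mean vector:
  mean(X_1) = (8 + 2 + 1 + 4 + 6) / 5 = 21/5 = 4.2
  mean(X_2) = (5 + 8 + 8 + 3 + 2) / 5 = 26/5 = 5.2
  x̄ = (4.2, 5.2),  deviation x̄ - mu_0 = (4.2, 5.2) - (3, 1) = (1.2, 4.2).

Step 2 — sample covariance matrix, S[i,j] = (1/(n-1)) · Σ_k (x_{k,i} - mean_i) · (x_{k,j} - mean_j), divisor n-1 = 4:
  S[X_1,X_1] = ((3.8)·(3.8) + (-2.2)·(-2.2) + (-3.2)·(-3.2) + (-0.2)·(-0.2) + (1.8)·(1.8)) / 4 = 32.8/4 = 8.2
  S[X_1,X_2] = ((3.8)·(-0.2) + (-2.2)·(2.8) + (-3.2)·(2.8) + (-0.2)·(-2.2) + (1.8)·(-3.2)) / 4 = -21.2/4 = -5.3
  S[X_2,X_2] = ((-0.2)·(-0.2) + (2.8)·(2.8) + (2.8)·(2.8) + (-2.2)·(-2.2) + (-3.2)·(-3.2)) / 4 = 30.8/4 = 7.7
  S = [[8.2, -5.3],
 [-5.3, 7.7]].

Step 3 — invert S. det(S) = 8.2·7.7 - (-5.3)² = 35.05.
  S^{-1} = (1/det) · [[d, -b], [-b, a]] = [[0.2197, 0.1512],
 [0.1512, 0.234]].

Step 4 — quadratic form (x̄ - mu_0)^T · S^{-1} · (x̄ - mu_0):
  S^{-1} · (x̄ - mu_0) = (0.8987, 1.1641),
  (x̄ - mu_0)^T · [...] = (1.2)·(0.8987) + (4.2)·(1.1641) = 5.9675.

Step 5 — scale by n: T² = 5 · 5.9675 = 29.8374.

T² ≈ 29.8374


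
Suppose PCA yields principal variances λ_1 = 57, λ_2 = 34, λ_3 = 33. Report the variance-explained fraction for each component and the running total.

Step 1 — total variance = trace(Sigma) = Σ λ_i = 57 + 34 + 33 = 124.

Step 2 — fraction explained by component i = λ_i / Σ λ:
  PC1: 57/124 = 0.4597
  PC2: 34/124 = 0.2742
  PC3: 33/124 = 0.2661

Step 3 — cumulative fraction after k components = (λ_1 + ... + λ_k) / Σ λ:
  k = 1: 57/124 = 0.4597
  k = 2: (57 + 34)/124 = 91/124 = 0.7339
  k = 3: (57 + 34 + 33)/124 = 124/124 = 1

Summary (fraction, with percent):

explained: PC1 0.4597 (45.97%), PC2 0.2742 (27.42%), PC3 0.2661 (26.61%);  cumulative: 0.4597, 0.7339, 1


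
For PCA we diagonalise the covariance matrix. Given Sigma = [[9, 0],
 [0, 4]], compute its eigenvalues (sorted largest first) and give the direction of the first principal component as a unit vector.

Step 1 — characteristic polynomial of 2×2 Sigma:
  det(Sigma - λI) = λ² - trace · λ + det = 0.
  trace = 9 + 4 = 13, det = 9·4 - (0)² = 36.
Step 2 — discriminant:
  Δ = trace² - 4·det = 169 - 144 = 25.
Step 3 — eigenvalues:
  λ = (trace ± √Δ)/2 = (13 ± 5)/2,
  λ_1 = 9,  λ_2 = 4.

Step 4 — unit eigenvector for λ_1: Sigma is diagonal, so its eigenvectors are the coordinate axes. λ_1 = 9 is the diagonal entry on the first coordinate axis, hence
  v_1 = (1, 0) (||v_1|| = 1).

λ_1 = 9,  λ_2 = 4;  v_1 ≈ (1, 0)


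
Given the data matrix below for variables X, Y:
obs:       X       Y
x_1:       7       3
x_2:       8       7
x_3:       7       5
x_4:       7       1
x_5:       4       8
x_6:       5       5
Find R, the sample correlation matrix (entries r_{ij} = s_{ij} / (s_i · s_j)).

Step 1 — column means:
  mean(X) = (7 + 8 + 7 + 7 + 4 + 5) / 6 = 38/6 = 6.3333
  mean(Y) = (3 + 7 + 5 + 1 + 8 + 5) / 6 = 29/6 = 4.8333

Step 2 — sample variances and covariances s[i,j] = (1/(n-1)) · Σ_k (x_{k,i} - mean_i) · (x_{k,j} - mean_j), with n-1 = 5:
  s[X,X] = ((0.6667)·(0.6667) + (1.6667)·(1.6667) + (0.6667)·(0.6667) + (0.6667)·(0.6667) + (-2.3333)·(-2.3333) + (-1.3333)·(-1.3333)) / 5 = 11.3333/5 = 2.2667
  s[X,Y] = ((0.6667)·(-1.8333) + (1.6667)·(2.1667) + (0.6667)·(0.1667) + (0.6667)·(-3.8333) + (-2.3333)·(3.1667) + (-1.3333)·(0.1667)) / 5 = -7.6667/5 = -1.5333
  s[Y,Y] = ((-1.8333)·(-1.8333) + (2.1667)·(2.1667) + (0.1667)·(0.1667) + (-3.8333)·(-3.8333) + (3.1667)·(3.1667) + (0.1667)·(0.1667)) / 5 = 32.8333/5 = 6.5667
  Sample standard deviations s_i = √(s[i,i]):
  s(X) = √(2.2667) = 1.5055
  s(Y) = √(6.5667) = 2.5626

Step 3 — r_{ij} = s_{ij} / (s_i · s_j):
  r[X,X] = 1 (diagonal).
  r[X,Y] = -1.5333 / (1.5055 · 2.5626) = -1.5333 / 3.858 = -0.3974
  r[Y,Y] = 1 (diagonal).

R is symmetric with unit diagonal. Assembling:

R = [[1, -0.3974],
 [-0.3974, 1]]


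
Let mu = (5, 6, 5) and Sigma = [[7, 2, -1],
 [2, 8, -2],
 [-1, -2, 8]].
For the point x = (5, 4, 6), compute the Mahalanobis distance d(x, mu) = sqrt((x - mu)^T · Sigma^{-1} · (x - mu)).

Step 1 — centre the observation: (x - mu) = (0, -2, 1).

Step 2 — invert Sigma (cofactor / det for 3×3, or solve directly):
  Sigma^{-1} = [[0.1546, -0.0361, 0.0103],
 [-0.0361, 0.1418, 0.0309],
 [0.0103, 0.0309, 0.134]].

Step 3 — form the quadratic (x - mu)^T · Sigma^{-1} · (x - mu):
  Sigma^{-1} · (x - mu) = (0.0825, -0.2526, 0.0722).
  (x - mu)^T · [Sigma^{-1} · (x - mu)] = (0)·(0.0825) + (-2)·(-0.2526) + (1)·(0.0722) = 0.5773.

Step 4 — take square root: d = √(0.5773) ≈ 0.7598.

d(x, mu) = √(0.5773) ≈ 0.7598


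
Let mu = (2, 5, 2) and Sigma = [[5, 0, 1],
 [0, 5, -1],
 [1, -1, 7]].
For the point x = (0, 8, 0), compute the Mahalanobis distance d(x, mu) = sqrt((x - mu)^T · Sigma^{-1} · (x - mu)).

Step 1 — centre the observation: (x - mu) = (-2, 3, -2).

Step 2 — invert Sigma (cofactor / det for 3×3, or solve directly):
  Sigma^{-1} = [[0.2061, -0.0061, -0.0303],
 [-0.0061, 0.2061, 0.0303],
 [-0.0303, 0.0303, 0.1515]].

Step 3 — form the quadratic (x - mu)^T · Sigma^{-1} · (x - mu):
  Sigma^{-1} · (x - mu) = (-0.3697, 0.5697, -0.1515).
  (x - mu)^T · [Sigma^{-1} · (x - mu)] = (-2)·(-0.3697) + (3)·(0.5697) + (-2)·(-0.1515) = 2.7515.

Step 4 — take square root: d = √(2.7515) ≈ 1.6588.

d(x, mu) = √(2.7515) ≈ 1.6588


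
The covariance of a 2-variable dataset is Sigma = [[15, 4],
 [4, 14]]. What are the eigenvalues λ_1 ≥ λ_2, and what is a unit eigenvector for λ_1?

Step 1 — characteristic polynomial of 2×2 Sigma:
  det(Sigma - λI) = λ² - trace · λ + det = 0.
  trace = 15 + 14 = 29, det = 15·14 - (4)² = 194.
Step 2 — discriminant:
  Δ = trace² - 4·det = 841 - 776 = 65.
Step 3 — eigenvalues:
  λ = (trace ± √Δ)/2 = (29 ± 8.0623)/2,
  λ_1 = 18.5311,  λ_2 = 10.4689.

Step 4 — unit eigenvector for λ_1: solve (Sigma - λ_1 I)v = 0. First row:
  (15 - 18.5311)·v_x + (4)·v_y = 0, i.e. (-3.5311)·v_x + (4)·v_y = 0,
  so v ∝ (b, λ_1 - a) = (4, 3.5311) = u.
  ||u|| = √((4)² + (3.5311)²) = √(28.4689) ≈ 5.3356,
  v_1 = u/||u|| ≈ (0.7497, 0.6618) (||v_1|| = 1).

λ_1 = 18.5311,  λ_2 = 10.4689;  v_1 ≈ (0.7497, 0.6618)


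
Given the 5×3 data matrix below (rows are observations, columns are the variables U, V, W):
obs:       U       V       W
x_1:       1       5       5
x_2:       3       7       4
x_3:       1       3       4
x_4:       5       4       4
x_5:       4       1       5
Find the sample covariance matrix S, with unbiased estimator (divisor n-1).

Step 1 — column means:
  mean(U) = (1 + 3 + 1 + 5 + 4) / 5 = 14/5 = 2.8
  mean(V) = (5 + 7 + 3 + 4 + 1) / 5 = 20/5 = 4
  mean(W) = (5 + 4 + 4 + 4 + 5) / 5 = 22/5 = 4.4

Step 2 — sample covariance S[i,j] = (1/(n-1)) · Σ_k (x_{k,i} - mean_i) · (x_{k,j} - mean_j), with n-1 = 4.
  S[U,U] = ((-1.8)·(-1.8) + (0.2)·(0.2) + (-1.8)·(-1.8) + (2.2)·(2.2) + (1.2)·(1.2)) / 4 = 12.8/4 = 3.2
  S[U,V] = ((-1.8)·(1) + (0.2)·(3) + (-1.8)·(-1) + (2.2)·(0) + (1.2)·(-3)) / 4 = -3/4 = -0.75
  S[U,W] = ((-1.8)·(0.6) + (0.2)·(-0.4) + (-1.8)·(-0.4) + (2.2)·(-0.4) + (1.2)·(0.6)) / 4 = -0.6/4 = -0.15
  S[V,V] = ((1)·(1) + (3)·(3) + (-1)·(-1) + (0)·(0) + (-3)·(-3)) / 4 = 20/4 = 5
  S[V,W] = ((1)·(0.6) + (3)·(-0.4) + (-1)·(-0.4) + (0)·(-0.4) + (-3)·(0.6)) / 4 = -2/4 = -0.5
  S[W,W] = ((0.6)·(0.6) + (-0.4)·(-0.4) + (-0.4)·(-0.4) + (-0.4)·(-0.4) + (0.6)·(0.6)) / 4 = 1.2/4 = 0.3

S is symmetric (S[j,i] = S[i,j]). Assembling:

S = [[3.2, -0.75, -0.15],
 [-0.75, 5, -0.5],
 [-0.15, -0.5, 0.3]]


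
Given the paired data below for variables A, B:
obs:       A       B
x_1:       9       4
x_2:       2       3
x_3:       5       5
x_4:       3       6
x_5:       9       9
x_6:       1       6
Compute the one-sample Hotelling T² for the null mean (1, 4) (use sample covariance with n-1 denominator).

Step 1 — sample mean vector:
  mean(A) = (9 + 2 + 5 + 3 + 9 + 1) / 6 = 29/6 = 4.8333
  mean(B) = (4 + 3 + 5 + 6 + 9 + 6) / 6 = 33/6 = 5.5
  x̄ = (4.8333, 5.5),  deviation x̄ - mu_0 = (4.8333, 5.5) - (1, 4) = (3.8333, 1.5).

Step 2 — sample covariance matrix, S[i,j] = (1/(n-1)) · Σ_k (x_{k,i} - mean_i) · (x_{k,j} - mean_j), divisor n-1 = 5:
  S[A,A] = ((4.1667)·(4.1667) + (-2.8333)·(-2.8333) + (0.1667)·(0.1667) + (-1.8333)·(-1.8333) + (4.1667)·(4.1667) + (-3.8333)·(-3.8333)) / 5 = 60.8333/5 = 12.1667
  S[A,B] = ((4.1667)·(-1.5) + (-2.8333)·(-2.5) + (0.1667)·(-0.5) + (-1.8333)·(0.5) + (4.1667)·(3.5) + (-3.8333)·(0.5)) / 5 = 12.5/5 = 2.5
  S[B,B] = ((-1.5)·(-1.5) + (-2.5)·(-2.5) + (-0.5)·(-0.5) + (0.5)·(0.5) + (3.5)·(3.5) + (0.5)·(0.5)) / 5 = 21.5/5 = 4.3
  S = [[12.1667, 2.5],
 [2.5, 4.3]].

Step 3 — invert S. det(S) = 12.1667·4.3 - (2.5)² = 46.0667.
  S^{-1} = (1/det) · [[d, -b], [-b, a]] = [[0.0933, -0.0543],
 [-0.0543, 0.2641]].

Step 4 — quadratic form (x̄ - mu_0)^T · S^{-1} · (x̄ - mu_0):
  S^{-1} · (x̄ - mu_0) = (0.2764, 0.1881),
  (x̄ - mu_0)^T · [...] = (3.8333)·(0.2764) + (1.5)·(0.1881) = 1.3418.

Step 5 — scale by n: T² = 6 · 1.3418 = 8.0507.

T² ≈ 8.0507


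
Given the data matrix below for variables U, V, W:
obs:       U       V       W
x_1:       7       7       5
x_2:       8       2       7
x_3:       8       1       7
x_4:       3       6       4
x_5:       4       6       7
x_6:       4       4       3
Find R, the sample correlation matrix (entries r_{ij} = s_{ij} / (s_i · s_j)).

Step 1 — column means:
  mean(U) = (7 + 8 + 8 + 3 + 4 + 4) / 6 = 34/6 = 5.6667
  mean(V) = (7 + 2 + 1 + 6 + 6 + 4) / 6 = 26/6 = 4.3333
  mean(W) = (5 + 7 + 7 + 4 + 7 + 3) / 6 = 33/6 = 5.5

Step 2 — sample variances and covariances s[i,j] = (1/(n-1)) · Σ_k (x_{k,i} - mean_i) · (x_{k,j} - mean_j), with n-1 = 5:
  s[U,U] = ((1.3333)·(1.3333) + (2.3333)·(2.3333) + (2.3333)·(2.3333) + (-2.6667)·(-2.6667) + (-1.6667)·(-1.6667) + (-1.6667)·(-1.6667)) / 5 = 25.3333/5 = 5.0667
  s[U,V] = ((1.3333)·(2.6667) + (2.3333)·(-2.3333) + (2.3333)·(-3.3333) + (-2.6667)·(1.6667) + (-1.6667)·(1.6667) + (-1.6667)·(-0.3333)) / 5 = -16.3333/5 = -3.2667
  s[U,W] = ((1.3333)·(-0.5) + (2.3333)·(1.5) + (2.3333)·(1.5) + (-2.6667)·(-1.5) + (-1.6667)·(1.5) + (-1.6667)·(-2.5)) / 5 = 12/5 = 2.4
  s[V,V] = ((2.6667)·(2.6667) + (-2.3333)·(-2.3333) + (-3.3333)·(-3.3333) + (1.6667)·(1.6667) + (1.6667)·(1.6667) + (-0.3333)·(-0.3333)) / 5 = 29.3333/5 = 5.8667
  s[V,W] = ((2.6667)·(-0.5) + (-2.3333)·(1.5) + (-3.3333)·(1.5) + (1.6667)·(-1.5) + (1.6667)·(1.5) + (-0.3333)·(-2.5)) / 5 = -9/5 = -1.8
  s[W,W] = ((-0.5)·(-0.5) + (1.5)·(1.5) + (1.5)·(1.5) + (-1.5)·(-1.5) + (1.5)·(1.5) + (-2.5)·(-2.5)) / 5 = 15.5/5 = 3.1
  Sample standard deviations s_i = √(s[i,i]):
  s(U) = √(5.0667) = 2.2509
  s(V) = √(5.8667) = 2.4221
  s(W) = √(3.1) = 1.7607

Step 3 — r_{ij} = s_{ij} / (s_i · s_j):
  r[U,U] = 1 (diagonal).
  r[U,V] = -3.2667 / (2.2509 · 2.4221) = -3.2667 / 5.452 = -0.5992
  r[U,W] = 2.4 / (2.2509 · 1.7607) = 2.4 / 3.9632 = 0.6056
  r[V,V] = 1 (diagonal).
  r[V,W] = -1.8 / (2.4221 · 1.7607) = -1.8 / 4.2646 = -0.4221
  r[W,W] = 1 (diagonal).

R is symmetric with unit diagonal. Assembling:

R = [[1, -0.5992, 0.6056],
 [-0.5992, 1, -0.4221],
 [0.6056, -0.4221, 1]]
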